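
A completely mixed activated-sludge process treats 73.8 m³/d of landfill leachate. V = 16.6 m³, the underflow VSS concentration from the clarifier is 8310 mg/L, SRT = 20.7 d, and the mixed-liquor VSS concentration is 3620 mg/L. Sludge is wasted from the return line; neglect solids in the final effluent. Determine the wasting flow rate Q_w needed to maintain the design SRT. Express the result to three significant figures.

Wasting from the return line (neglecting effluent solids): Q_w = V·X / (θ_c·X_r) = 16.60 × 3620 / (20.7 × 8310) = 0.3493 m³/d.

Q_w ≈ 0.349 m³/d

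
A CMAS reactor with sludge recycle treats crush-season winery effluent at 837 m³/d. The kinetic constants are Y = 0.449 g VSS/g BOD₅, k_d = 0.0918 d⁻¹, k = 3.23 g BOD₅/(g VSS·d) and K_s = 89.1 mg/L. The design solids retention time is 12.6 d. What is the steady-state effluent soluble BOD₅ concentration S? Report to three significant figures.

From the Monod/SRT balance for a CMAS, S = K_s·(1+k_d θ_c)/[θ_c·(Y k − k_d) − 1] = 89.1 × (1 + 0.0918 × 12.6) / [12.6 × (0.449 × 3.23 − 0.0918) − 1] = 192.2 / 16.12 = 11.92 mg/L.

S ≈ 11.9 mg/L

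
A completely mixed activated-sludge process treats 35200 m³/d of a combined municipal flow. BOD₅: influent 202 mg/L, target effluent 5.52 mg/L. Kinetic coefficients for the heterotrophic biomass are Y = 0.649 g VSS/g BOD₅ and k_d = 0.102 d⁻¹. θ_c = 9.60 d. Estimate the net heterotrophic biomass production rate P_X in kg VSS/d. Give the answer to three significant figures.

Observed yield with endogenous decay: Y_obs = Y / (1 + k_d·θ_c) = 0.649 / (1 + 0.102 × 9.60) = 0.649 / 1.979 = 0.3279 g VSS/g BOD₅.
Mass of BOD₅ removed per day: Q(S₀ − S) = 35200 × 196.5 g/m³ = 6916 kg/d.
So the net sludge growth is P_X = 0.3279 × 6916 = 2268 kg VSS/d.

P_X ≈ 2270 kg VSS/d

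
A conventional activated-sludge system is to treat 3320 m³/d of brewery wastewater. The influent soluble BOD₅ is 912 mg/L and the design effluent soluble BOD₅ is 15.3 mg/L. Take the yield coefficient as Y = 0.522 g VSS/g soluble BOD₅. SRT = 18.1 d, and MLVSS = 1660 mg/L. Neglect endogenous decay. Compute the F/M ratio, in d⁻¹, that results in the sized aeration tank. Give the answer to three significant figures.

F/M ≈ 0.108 d⁻¹

V·X = Y·Q·ΔS·θ_c gives V = 0.522 × 3320 × (912 − 15.3) × 18.1 / 1660 = 16944 m³.
Food-to-microorganism ratio F/M = Q S₀ / (V X) = 3320 × 912 / (16944 × 1660) = 0.1076 d⁻¹.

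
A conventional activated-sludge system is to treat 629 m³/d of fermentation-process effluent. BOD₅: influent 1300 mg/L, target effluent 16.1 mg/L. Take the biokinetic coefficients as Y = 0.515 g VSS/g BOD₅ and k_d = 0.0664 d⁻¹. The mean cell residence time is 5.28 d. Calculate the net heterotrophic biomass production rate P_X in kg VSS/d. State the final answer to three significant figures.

P_X ≈ 308 kg VSS/d

Y_obs = Y / (1 + k_d θ_c) = 0.515 / (1 + 0.0664 × 5.28) = 0.515 / 1.351 = 0.3813.
Substrate removed = Q·(S₀ − S) = 629 m³/d × (1300 − 16.1) g/m³ = 8.08×10^5 g/d = 807.6 kg/d.
Biomass produced: P_X = Y_obs·Q·ΔS = 0.3813 × 807.6 ≈ 307.9 kg VSS/d.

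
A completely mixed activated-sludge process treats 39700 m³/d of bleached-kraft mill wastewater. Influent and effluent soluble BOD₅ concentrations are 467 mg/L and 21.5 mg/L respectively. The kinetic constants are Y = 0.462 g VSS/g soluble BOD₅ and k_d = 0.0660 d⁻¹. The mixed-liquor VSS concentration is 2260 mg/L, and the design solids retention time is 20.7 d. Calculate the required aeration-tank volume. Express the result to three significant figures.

V ≈ 31600 m³

Steady-state biomass mass balance: V·X·(1 + k_d·θ_c) = Y·Q·(S₀ − S)·θ_c, so V = 0.462 × 39700 × (467 − 21.5) × 20.7 / [2260 × (1 + 0.0660 × 20.7)] = 1.69×10^8 / 5348 = 31629 m³.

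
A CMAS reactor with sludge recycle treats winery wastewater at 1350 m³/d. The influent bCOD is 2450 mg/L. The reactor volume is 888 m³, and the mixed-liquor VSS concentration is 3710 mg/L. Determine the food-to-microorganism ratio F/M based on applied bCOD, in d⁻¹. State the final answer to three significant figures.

F/M ≈ 1.00 d⁻¹

Food-to-microorganism ratio F/M = Q S₀ / (V X) = 1350 × 2450 / (888.0 × 3710) = 1.004 d⁻¹.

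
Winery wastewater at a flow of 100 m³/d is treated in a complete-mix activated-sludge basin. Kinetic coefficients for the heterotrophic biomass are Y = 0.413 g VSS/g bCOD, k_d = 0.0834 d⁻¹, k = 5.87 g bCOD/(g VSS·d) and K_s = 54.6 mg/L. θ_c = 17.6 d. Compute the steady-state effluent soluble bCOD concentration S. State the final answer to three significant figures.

From the Monod/SRT balance for a CMAS, S = K_s·(1+k_d θ_c)/[θ_c·(Y k − k_d) − 1] = 54.6 × (1 + 0.0834 × 17.6) / [17.6 × (0.413 × 5.87 − 0.0834) − 1] = 134.7 / 40.20 = 3.352 mg/L.

S ≈ 3.35 mg/L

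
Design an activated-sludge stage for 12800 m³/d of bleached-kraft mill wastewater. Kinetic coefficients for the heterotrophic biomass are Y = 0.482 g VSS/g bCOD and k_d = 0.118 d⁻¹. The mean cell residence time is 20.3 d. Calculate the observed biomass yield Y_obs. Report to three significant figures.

Y_obs ≈ 0.142 g VSS/g bCOD

Y_obs = Y / (1 + k_d θ_c) = 0.482 / (1 + 0.118 × 20.3) = 0.482 / 3.395 = 0.1420.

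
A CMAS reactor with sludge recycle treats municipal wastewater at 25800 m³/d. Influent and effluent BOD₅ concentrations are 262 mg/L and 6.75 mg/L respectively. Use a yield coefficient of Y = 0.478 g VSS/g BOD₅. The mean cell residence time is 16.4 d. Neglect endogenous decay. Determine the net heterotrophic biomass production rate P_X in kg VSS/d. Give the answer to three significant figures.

With endogenous decay neglected, the observed yield equals the true yield: Y_obs = Y = 0.478 g VSS/g BOD₅.
Substrate removed = Q·(S₀ − S) = 25800 m³/d × (262 − 6.75) g/m³ = 6.59×10^6 g/d = 6585 kg/d.
P_X = Y_obs · Q(S₀ − S) = 0.4780 × 6585 = 3148 kg VSS/d.

P_X ≈ 3150 kg VSS/d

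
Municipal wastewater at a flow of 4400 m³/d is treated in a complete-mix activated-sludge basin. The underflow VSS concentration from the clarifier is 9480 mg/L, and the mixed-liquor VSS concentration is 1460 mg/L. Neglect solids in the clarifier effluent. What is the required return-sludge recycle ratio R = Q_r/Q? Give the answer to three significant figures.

R ≈ 0.182

Solids balance on the clarifier gives (1+R)X = R·X_r, so R = X/(X_r − X) = 1460 / (9480 − 1460) = 0.1820.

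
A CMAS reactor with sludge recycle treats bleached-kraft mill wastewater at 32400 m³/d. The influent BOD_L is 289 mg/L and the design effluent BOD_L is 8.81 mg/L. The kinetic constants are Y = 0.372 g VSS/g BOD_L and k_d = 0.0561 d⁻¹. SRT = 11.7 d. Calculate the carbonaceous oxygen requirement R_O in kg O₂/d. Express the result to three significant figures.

Y_obs = Y / (1 + k_d θ_c) = 0.372 / (1 + 0.0561 × 11.7) = 0.372 / 1.656 = 0.2246.
Mass of BOD_L removed per day: Q(S₀ − S) = 32400 × 280.2 g/m³ = 9078 kg/d.
Biomass synthesised: P_X = Y_obs × 9078 = 2039 kg VSS/d.
R_O = Q·(S₀ − S) − 1.42·P_X = 9078 − 1.42 × 2039 = 6183 kg O₂/d.

R_O ≈ 6180 kg O₂/d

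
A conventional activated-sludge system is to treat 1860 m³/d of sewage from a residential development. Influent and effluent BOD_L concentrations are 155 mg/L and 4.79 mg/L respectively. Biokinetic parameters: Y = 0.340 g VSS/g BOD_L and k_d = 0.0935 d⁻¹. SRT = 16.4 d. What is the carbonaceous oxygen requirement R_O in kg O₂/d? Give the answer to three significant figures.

Y_obs = Y / (1 + k_d θ_c) = 0.340 / (1 + 0.0935 × 16.4) = 0.340 / 2.533 = 0.1342.
Mass of BOD_L removed per day: Q(S₀ − S) = 1860 × 150.2 g/m³ = 279.4 kg/d.
Net sludge production P_X = 0.1342 × 279.4 = 37.50 kg VSS/d.
R_O = Q·(S₀ − S) − 1.42·P_X = 279.4 − 1.42 × 37.50 = 226.1 kg O₂/d.

R_O ≈ 226 kg O₂/d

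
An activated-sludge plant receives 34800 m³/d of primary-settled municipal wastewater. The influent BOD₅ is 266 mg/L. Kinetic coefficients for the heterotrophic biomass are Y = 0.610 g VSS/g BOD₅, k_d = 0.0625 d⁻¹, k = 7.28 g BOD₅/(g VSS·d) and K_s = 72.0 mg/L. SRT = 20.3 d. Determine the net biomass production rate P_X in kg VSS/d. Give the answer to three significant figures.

P_X ≈ 2470 kg VSS/d

From the Monod/SRT balance for a CMAS, S = K_s·(1+k_d θ_c)/[θ_c·(Y k − k_d) − 1] = 72.0 × (1 + 0.0625 × 20.3) / [20.3 × (0.610 × 7.28 − 0.0625) − 1] = 163.3 / 87.88 = 1.859 mg/L.
Correct the yield for decay: Y_obs = Y/(1 + k_d θ_c) = 0.610 / (1 + 0.0625 × 20.3) = 0.610 / 2.269 = 0.2689.
Q·(S₀ − S) = 34800 × (266 − 1.86) × 10⁻³ = 9192 kg/d removed.
Net biomass production P_X = Y_obs × Q·(S₀ − S) = 0.2689 × 9192 = 2471 kg VSS/d.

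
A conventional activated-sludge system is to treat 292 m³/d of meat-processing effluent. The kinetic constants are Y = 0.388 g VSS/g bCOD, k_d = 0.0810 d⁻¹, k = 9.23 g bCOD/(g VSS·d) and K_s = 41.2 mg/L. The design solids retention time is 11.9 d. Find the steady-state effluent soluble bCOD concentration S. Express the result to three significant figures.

From the Monod/SRT balance for a CMAS, S = K_s·(1+k_d θ_c)/[θ_c·(Y k − k_d) − 1] = 41.2 × (1 + 0.0810 × 11.9) / [11.9 × (0.388 × 9.23 − 0.0810) − 1] = 80.91 / 40.65 = 1.990 mg/L.

S ≈ 1.99 mg/L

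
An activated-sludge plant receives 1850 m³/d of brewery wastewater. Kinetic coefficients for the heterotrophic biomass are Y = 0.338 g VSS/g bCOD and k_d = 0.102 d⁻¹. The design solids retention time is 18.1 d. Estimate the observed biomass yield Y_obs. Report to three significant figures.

Y_obs ≈ 0.119 g VSS/g bCOD

Correct the yield for decay: Y_obs = Y/(1 + k_d θ_c) = 0.338 / (1 + 0.102 × 18.1) = 0.338 / 2.846 = 0.1188.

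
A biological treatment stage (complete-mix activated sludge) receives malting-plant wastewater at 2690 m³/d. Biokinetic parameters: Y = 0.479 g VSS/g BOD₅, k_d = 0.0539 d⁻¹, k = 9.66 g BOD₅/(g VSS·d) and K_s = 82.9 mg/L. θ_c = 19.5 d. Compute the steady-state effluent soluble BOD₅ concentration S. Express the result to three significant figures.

For a completely mixed reactor with recycle the Lawrence–McCarty relation gives S = K_s·(1 + k_d·θ_c) / [θ_c·(Y·k − k_d) − 1] = 82.9 × (1 + 0.0539 × 19.5) / [19.5 × (0.479 × 9.66 − 0.0539) − 1] = 170.0 / 88.18 = 1.928 mg/L.

S ≈ 1.93 mg/L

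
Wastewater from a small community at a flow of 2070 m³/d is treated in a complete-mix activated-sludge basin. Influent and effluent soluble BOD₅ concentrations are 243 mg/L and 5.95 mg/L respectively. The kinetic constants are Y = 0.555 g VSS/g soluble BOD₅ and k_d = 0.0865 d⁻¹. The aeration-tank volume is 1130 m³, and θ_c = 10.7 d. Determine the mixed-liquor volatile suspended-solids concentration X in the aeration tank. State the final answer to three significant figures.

X ≈ 1340 mg/L

X = Y·Q·ΔS·θ_c / [V·(1 + k_d θ_c)] = 0.555 × 2070 × (243 − 5.95) × 10.7 / [1130 × (1 + 0.0865 × 10.7)] = 1339 mg/L.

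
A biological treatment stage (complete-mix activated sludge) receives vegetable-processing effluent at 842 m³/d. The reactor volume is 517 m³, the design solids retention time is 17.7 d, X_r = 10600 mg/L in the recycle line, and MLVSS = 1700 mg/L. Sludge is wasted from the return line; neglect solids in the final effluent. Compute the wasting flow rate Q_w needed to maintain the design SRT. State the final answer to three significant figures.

Q_w ≈ 4.68 m³/d

Wasting from the return line (neglecting effluent solids): Q_w = V·X / (θ_c·X_r) = 517.0 × 1700 / (17.7 × 10600) = 4.684 m³/d.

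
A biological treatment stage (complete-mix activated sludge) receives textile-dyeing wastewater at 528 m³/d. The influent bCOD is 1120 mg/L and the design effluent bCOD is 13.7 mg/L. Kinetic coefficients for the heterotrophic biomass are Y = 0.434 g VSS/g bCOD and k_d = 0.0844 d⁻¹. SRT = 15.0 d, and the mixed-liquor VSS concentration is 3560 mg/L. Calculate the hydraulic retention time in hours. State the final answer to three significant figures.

Steady-state biomass mass balance: V·X·(1 + k_d·θ_c) = Y·Q·(S₀ − S)·θ_c, so V = 0.434 × 528 × (1120 − 13.7) × 15.0 / [3560 × (1 + 0.0844 × 15.0)] = 3.8×10^6 / 8067 = 471.4 m³.
τ = V/Q = 471.4/528 = 0.8928 d, or 21.43 h.

τ ≈ 21.4 h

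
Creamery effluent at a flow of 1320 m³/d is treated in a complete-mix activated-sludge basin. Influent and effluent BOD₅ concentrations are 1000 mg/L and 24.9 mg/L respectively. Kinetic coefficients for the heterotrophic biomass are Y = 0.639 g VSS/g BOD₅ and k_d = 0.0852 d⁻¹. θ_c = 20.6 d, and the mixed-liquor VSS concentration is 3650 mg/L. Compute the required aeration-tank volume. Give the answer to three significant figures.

V ≈ 1680 m³

Steady-state biomass mass balance: V·X·(1 + k_d·θ_c) = Y·Q·(S₀ − S)·θ_c, so V = 0.639 × 1320 × (1000 − 24.9) × 20.6 / [3650 × (1 + 0.0852 × 20.6)] = 1.69×10^7 / 10056 = 1685 m³.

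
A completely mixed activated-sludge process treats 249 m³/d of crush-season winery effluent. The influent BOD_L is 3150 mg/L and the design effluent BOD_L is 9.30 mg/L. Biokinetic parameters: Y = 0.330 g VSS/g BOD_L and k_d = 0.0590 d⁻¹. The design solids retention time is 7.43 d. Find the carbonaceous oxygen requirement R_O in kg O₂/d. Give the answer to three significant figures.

Correct the yield for decay: Y_obs = Y/(1 + k_d θ_c) = 0.330 / (1 + 0.0590 × 7.43) = 0.330 / 1.438 = 0.2294.
Q·(S₀ − S) = 249 × (3150 − 9.30) × 10⁻³ = 782.0 kg/d removed.
P_X = Y_obs·Q·(S₀ − S) = 0.2294 × 782.0 = 179.4 kg VSS/d.
R_O = Q·ΔS − 1.42 P_X = 782.0 − 254.8 = 527.3 kg O₂/d.

R_O ≈ 527 kg O₂/d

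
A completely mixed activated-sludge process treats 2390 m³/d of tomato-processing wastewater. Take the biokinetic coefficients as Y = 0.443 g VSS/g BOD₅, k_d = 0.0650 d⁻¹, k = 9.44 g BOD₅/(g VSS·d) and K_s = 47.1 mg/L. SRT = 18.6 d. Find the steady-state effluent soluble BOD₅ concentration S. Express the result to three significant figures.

S ≈ 1.38 mg/L

Effluent substrate depends only on kinetics and SRT: S = K_s(1 + k_d θ_c) / [θ_c(Yk − k_d) − 1] = 47.1 × (1 + 0.0650 × 18.6) / [18.6 × (0.443 × 9.44 − 0.0650) − 1] = 104.0 / 75.57 = 1.377 mg/L.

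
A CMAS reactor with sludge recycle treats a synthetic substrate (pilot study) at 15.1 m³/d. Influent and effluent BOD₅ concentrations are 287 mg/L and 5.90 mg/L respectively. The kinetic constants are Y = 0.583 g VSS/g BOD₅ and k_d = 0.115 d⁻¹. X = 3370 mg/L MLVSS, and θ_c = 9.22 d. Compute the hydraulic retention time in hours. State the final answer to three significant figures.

τ ≈ 5.22 h

Rearranging the biomass balance for a CMAS with decay, V = Y·Q·ΔS·θ_c / [X·(1+k_d θ_c)] = 0.583 × 15.1 × (287 − 5.90) × 9.22 / [3370 × (1 + 0.115 × 9.22)] = 2.28×10^4 / 6943 = 3.286 m³.
HRT = V/Q = 3.286 m³ / 15.1 m³·d⁻¹ = 0.2176 d × 24 = 5.223 h.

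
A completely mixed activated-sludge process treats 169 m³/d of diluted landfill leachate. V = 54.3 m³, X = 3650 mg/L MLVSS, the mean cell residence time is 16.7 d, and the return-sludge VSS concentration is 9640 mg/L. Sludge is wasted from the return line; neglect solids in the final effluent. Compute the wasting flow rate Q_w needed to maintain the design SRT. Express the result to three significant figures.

θ_c = V·X/(Q_w·X_r) when wasting from the recycle, so Q_w = V·X/(θ_c·X_r) = 54.30 × 3650 / (16.7 × 9640) = 1.231 m³/d.

Q_w ≈ 1.23 m³/d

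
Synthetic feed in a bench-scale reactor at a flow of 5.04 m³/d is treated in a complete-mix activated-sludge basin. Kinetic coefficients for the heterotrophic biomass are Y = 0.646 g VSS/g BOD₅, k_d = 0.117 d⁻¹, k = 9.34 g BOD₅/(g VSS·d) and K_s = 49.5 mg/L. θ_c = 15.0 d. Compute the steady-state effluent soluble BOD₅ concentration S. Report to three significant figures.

Effluent substrate depends only on kinetics and SRT: S = K_s(1 + k_d θ_c) / [θ_c(Yk − k_d) − 1] = 49.5 × (1 + 0.117 × 15.0) / [15.0 × (0.646 × 9.34 − 0.117) − 1] = 136.4 / 87.75 = 1.554 mg/L.

S ≈ 1.55 mg/L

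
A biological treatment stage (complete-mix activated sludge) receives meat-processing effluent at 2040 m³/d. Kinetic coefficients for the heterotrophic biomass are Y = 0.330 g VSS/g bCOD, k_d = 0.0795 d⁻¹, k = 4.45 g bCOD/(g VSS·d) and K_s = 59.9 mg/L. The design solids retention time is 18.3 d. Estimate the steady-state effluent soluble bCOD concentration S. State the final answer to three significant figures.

S ≈ 6.02 mg/L

Effluent substrate depends only on kinetics and SRT: S = K_s(1 + k_d θ_c) / [θ_c(Yk − k_d) − 1] = 59.9 × (1 + 0.0795 × 18.3) / [18.3 × (0.330 × 4.45 − 0.0795) − 1] = 147.0 / 24.42 = 6.022 mg/L.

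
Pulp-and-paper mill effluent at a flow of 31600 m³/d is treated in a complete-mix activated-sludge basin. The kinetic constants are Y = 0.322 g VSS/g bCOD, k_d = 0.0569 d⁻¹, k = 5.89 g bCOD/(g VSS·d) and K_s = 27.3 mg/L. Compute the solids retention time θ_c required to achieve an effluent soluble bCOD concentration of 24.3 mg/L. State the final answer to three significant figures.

From 1/θ_c = Y·k·S/(K_s + S) − k_d: Y·k·S/(K_s+S) = 0.322 × 5.89 × 24.3 / (27.3 + 24.3) = 0.8932 d⁻¹.
1/θ_c = 0.8932 − 0.0569 = 0.8363 d⁻¹, so θ_c = 1.196 d.

θ_c ≈ 1.20 d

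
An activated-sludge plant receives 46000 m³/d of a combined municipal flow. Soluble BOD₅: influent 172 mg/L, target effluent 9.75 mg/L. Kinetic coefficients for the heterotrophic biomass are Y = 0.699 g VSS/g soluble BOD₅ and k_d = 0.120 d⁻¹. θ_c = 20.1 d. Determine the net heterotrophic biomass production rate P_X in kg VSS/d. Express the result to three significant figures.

Correct the yield for decay: Y_obs = Y/(1 + k_d θ_c) = 0.699 / (1 + 0.120 × 20.1) = 0.699 / 3.412 = 0.2049.
Mass of soluble BOD₅ removed per day: Q(S₀ − S) = 46000 × 162.2 g/m³ = 7464 kg/d.
Biomass produced: P_X = Y_obs·Q·ΔS = 0.2049 × 7464 ≈ 1529 kg VSS/d.

P_X ≈ 1530 kg VSS/d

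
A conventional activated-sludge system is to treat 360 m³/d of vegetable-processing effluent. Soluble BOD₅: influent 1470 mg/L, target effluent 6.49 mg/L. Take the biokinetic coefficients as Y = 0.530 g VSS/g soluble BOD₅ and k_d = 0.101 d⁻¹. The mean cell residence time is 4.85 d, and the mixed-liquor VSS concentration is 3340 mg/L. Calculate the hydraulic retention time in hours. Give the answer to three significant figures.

τ ≈ 18.1 h

Rearranging the biomass balance for a CMAS with decay, V = Y·Q·ΔS·θ_c / [X·(1+k_d θ_c)] = 0.530 × 360 × (1470 − 6.49) × 4.85 / [3340 × (1 + 0.101 × 4.85)] = 1.35×10^6 / 4976 = 272.2 m³.
Hydraulic retention time τ = V/Q = 272.2 / 360 = 0.7560 d = 18.14 h.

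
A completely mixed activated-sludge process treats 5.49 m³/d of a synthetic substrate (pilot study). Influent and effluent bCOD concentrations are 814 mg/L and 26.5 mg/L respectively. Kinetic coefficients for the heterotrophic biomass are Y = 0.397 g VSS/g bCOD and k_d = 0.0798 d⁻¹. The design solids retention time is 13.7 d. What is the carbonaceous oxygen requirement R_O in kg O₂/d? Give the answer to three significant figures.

R_O ≈ 3.16 kg O₂/d

Correct the yield for decay: Y_obs = Y/(1 + k_d θ_c) = 0.397 / (1 + 0.0798 × 13.7) = 0.397 / 2.093 = 0.1897.
Mass of bCOD removed per day: Q(S₀ − S) = 5.49 × 787.5 g/m³ = 4.323 kg/d.
Net sludge production P_X = 0.1897 × 4.323 = 0.8200 kg VSS/d.
R_O = Q·(S₀ − S) − 1.42·P_X = 4.323 − 1.42 × 0.8200 = 3.159 kg O₂/d.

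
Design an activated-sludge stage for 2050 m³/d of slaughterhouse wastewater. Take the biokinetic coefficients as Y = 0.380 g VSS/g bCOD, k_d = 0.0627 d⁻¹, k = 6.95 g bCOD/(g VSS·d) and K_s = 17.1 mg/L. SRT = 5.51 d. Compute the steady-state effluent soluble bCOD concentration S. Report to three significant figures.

For a completely mixed reactor with recycle the Lawrence–McCarty relation gives S = K_s·(1 + k_d·θ_c) / [θ_c·(Y·k − k_d) − 1] = 17.1 × (1 + 0.0627 × 5.51) / [5.51 × (0.380 × 6.95 − 0.0627) − 1] = 23.01 / 13.21 = 1.742 mg/L.

S ≈ 1.74 mg/L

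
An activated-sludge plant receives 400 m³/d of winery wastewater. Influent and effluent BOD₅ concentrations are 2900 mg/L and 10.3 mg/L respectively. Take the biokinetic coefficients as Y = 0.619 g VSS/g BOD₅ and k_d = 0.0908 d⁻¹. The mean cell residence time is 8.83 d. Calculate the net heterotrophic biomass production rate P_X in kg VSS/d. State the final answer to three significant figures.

Y_obs = Y / (1 + k_d θ_c) = 0.619 / (1 + 0.0908 × 8.83) = 0.619 / 1.802 = 0.3436.
Substrate removed = Q·(S₀ − S) = 400 m³/d × (2900 − 10.3) g/m³ = 1.16×10^6 g/d = 1156 kg/d.
So the net sludge growth is P_X = 0.3436 × 1156 = 397.1 kg VSS/d.

P_X ≈ 397 kg VSS/d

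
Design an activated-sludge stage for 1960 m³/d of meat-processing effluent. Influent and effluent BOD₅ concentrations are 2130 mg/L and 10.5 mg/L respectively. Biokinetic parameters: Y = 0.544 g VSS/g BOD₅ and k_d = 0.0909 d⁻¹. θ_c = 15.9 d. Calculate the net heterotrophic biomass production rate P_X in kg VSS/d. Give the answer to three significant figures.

P_X ≈ 924 kg VSS/d

Y_obs = Y / (1 + k_d θ_c) = 0.544 / (1 + 0.0909 × 15.9) = 0.544 / 2.445 = 0.2225.
Mass of BOD₅ removed per day: Q(S₀ − S) = 1960 × 2120 g/m³ = 4154 kg/d.
So the net sludge growth is P_X = 0.2225 × 4154 = 924.2 kg VSS/d.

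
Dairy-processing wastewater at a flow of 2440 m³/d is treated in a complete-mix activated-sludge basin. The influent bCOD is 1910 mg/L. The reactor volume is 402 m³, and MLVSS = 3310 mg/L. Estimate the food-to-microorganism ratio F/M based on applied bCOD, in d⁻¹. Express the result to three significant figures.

F/M ≈ 3.50 d⁻¹

F/M = Q·S₀ / (V·X) = 2440 × 1910 / (402.0 × 3310) = 3.502 g bCOD·(g VSS·d)⁻¹.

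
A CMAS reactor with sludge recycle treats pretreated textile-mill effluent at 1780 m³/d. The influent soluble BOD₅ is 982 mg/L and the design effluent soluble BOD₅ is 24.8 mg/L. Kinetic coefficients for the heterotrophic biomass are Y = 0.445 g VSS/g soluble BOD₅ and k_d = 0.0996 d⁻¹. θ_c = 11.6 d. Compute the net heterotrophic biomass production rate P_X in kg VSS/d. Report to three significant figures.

P_X ≈ 352 kg VSS/d

Correct the yield for decay: Y_obs = Y/(1 + k_d θ_c) = 0.445 / (1 + 0.0996 × 11.6) = 0.445 / 2.155 = 0.2065.
ΔS = 982 − 24.8 = 957.2 mg/L, so the substrate removal rate is 1780 × 957.2/1000 = 1704 kg soluble BOD₅/d.
Net biomass production P_X = Y_obs × Q·(S₀ − S) = 0.2065 × 1704 = 351.8 kg VSS/d.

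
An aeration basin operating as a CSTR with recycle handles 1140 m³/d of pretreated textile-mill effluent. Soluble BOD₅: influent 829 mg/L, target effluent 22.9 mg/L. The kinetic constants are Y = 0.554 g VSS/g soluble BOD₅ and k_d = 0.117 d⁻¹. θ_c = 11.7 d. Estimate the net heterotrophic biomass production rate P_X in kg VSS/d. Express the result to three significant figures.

P_X ≈ 215 kg VSS/d

The observed yield is Y_obs = Y/(1 + k_d·θ_c) = 0.554 / (1 + 0.117 × 11.7) = 0.554 / 2.369 = 0.2339 g VSS per g soluble BOD₅ removed.
Substrate removed = Q·(S₀ − S) = 1140 m³/d × (829 − 22.9) g/m³ = 9.19×10^5 g/d = 919.0 kg/d.
Net biomass production P_X = Y_obs × Q·(S₀ − S) = 0.2339 × 919.0 = 214.9 kg VSS/d.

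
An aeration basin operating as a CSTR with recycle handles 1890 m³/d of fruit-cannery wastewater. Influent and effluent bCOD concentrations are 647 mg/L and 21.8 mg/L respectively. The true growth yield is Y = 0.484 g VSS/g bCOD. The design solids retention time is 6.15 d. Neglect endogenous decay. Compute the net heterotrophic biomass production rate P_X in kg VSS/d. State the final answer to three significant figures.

P_X ≈ 572 kg VSS/d

With endogenous decay neglected, the observed yield equals the true yield: Y_obs = Y = 0.484 g VSS/g bCOD.
Q·(S₀ − S) = 1890 × (647 − 21.8) × 10⁻³ = 1182 kg/d removed.
P_X = Y_obs · Q(S₀ − S) = 0.4840 × 1182 = 571.9 kg VSS/d.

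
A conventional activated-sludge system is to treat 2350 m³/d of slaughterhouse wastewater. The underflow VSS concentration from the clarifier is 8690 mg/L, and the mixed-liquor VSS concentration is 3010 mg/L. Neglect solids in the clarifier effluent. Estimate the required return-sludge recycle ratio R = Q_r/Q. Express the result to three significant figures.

R ≈ 0.530

R = Q_r/Q = X/(X_r − X) = 3010 / (8690 − 3010) = 0.5299.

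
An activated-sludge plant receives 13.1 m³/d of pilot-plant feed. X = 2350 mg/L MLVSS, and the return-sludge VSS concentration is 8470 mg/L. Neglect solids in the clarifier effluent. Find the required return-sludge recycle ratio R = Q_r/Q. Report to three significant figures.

R = Q_r/Q = X/(X_r − X) = 2350 / (8470 − 2350) = 0.3840.

R ≈ 0.384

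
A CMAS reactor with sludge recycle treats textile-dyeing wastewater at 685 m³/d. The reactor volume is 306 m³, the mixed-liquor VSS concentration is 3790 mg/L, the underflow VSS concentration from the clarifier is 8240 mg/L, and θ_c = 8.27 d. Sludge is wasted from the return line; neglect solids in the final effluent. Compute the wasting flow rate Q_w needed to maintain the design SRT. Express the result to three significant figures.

Wasting from the return line (neglecting effluent solids): Q_w = V·X / (θ_c·X_r) = 306.0 × 3790 / (8.27 × 8240) = 17.02 m³/d.

Q_w ≈ 17.0 m³/d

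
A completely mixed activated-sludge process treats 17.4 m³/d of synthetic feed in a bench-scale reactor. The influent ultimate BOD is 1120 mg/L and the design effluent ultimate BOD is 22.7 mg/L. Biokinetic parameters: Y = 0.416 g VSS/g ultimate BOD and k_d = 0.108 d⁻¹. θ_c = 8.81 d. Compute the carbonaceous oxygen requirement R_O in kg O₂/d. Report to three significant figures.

Y_obs = Y / (1 + k_d θ_c) = 0.416 / (1 + 0.108 × 8.81) = 0.416 / 1.951 = 0.2132.
Q·(S₀ − S) = 17.4 × (1120 − 22.7) × 10⁻³ = 19.09 kg/d removed.
P_X = Y_obs·Q·(S₀ − S) = 0.2132 × 19.09 = 4.070 kg VSS/d.
R_O = Q·ΔS − 1.42 P_X = 19.09 − 5.780 = 13.31 kg O₂/d.

R_O ≈ 13.3 kg O₂/d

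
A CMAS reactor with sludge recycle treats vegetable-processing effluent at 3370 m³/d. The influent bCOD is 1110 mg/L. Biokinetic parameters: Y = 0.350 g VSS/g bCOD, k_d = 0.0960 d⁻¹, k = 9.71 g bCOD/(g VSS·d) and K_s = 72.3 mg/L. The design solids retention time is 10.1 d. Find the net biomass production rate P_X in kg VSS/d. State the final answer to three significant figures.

P_X ≈ 662 kg VSS/d

From the Monod/SRT balance for a CMAS, S = K_s·(1+k_d θ_c)/[θ_c·(Y k − k_d) − 1] = 72.3 × (1 + 0.0960 × 10.1) / [10.1 × (0.350 × 9.71 − 0.0960) − 1] = 142.4 / 32.36 = 4.401 mg/L.
Correct the yield for decay: Y_obs = Y/(1 + k_d θ_c) = 0.350 / (1 + 0.0960 × 10.1) = 0.350 / 1.970 = 0.1777.
Q·(S₀ − S) = 3370 × (1110 − 4.40) × 10⁻³ = 3726 kg/d removed.
P_X = Y_obs · Q(S₀ − S) = 0.1777 × 3726 = 662.1 kg VSS/d.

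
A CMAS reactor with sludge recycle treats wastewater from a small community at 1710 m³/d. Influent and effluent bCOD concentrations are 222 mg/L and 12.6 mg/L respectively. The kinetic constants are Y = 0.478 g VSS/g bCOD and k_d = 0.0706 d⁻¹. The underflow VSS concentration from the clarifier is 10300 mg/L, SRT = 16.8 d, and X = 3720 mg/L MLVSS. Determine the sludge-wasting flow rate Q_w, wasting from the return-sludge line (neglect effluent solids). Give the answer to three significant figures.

Rearranging the biomass balance for a CMAS with decay, V = Y·Q·ΔS·θ_c / [X·(1+k_d θ_c)] = 0.478 × 1710 × (222 − 12.6) × 16.8 / [3720 × (1 + 0.0706 × 16.8)] = 2.88×10^6 / 8132 = 353.6 m³.
θ_c = V·X/(Q_w·X_r) when wasting from the recycle, so Q_w = V·X/(θ_c·X_r) = 353.6 × 3720 / (16.8 × 10300) = 7.601 m³/d.

Q_w ≈ 7.60 m³/d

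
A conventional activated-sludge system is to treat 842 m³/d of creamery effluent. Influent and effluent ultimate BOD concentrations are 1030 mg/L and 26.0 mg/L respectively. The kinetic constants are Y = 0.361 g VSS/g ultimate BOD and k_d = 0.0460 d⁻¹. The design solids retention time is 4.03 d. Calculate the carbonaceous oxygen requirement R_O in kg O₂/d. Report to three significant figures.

Observed yield with endogenous decay: Y_obs = Y / (1 + k_d·θ_c) = 0.361 / (1 + 0.0460 × 4.03) = 0.361 / 1.185 = 0.3045 g VSS/g ultimate BOD.
Substrate removed = Q·(S₀ − S) = 842 m³/d × (1030 − 26.0) g/m³ = 8.45×10^5 g/d = 845.4 kg/d.
Biomass synthesised: P_X = Y_obs × 845.4 = 257.5 kg VSS/d.
R_O = Q·(S₀ − S) − 1.42·P_X = 845.4 − 1.42 × 257.5 = 479.8 kg O₂/d.

R_O ≈ 480 kg O₂/d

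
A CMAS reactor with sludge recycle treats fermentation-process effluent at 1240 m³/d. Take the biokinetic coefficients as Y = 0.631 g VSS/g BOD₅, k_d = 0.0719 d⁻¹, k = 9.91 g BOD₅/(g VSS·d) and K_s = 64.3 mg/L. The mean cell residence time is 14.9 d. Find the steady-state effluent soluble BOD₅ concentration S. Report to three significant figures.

For a completely mixed reactor with recycle the Lawrence–McCarty relation gives S = K_s·(1 + k_d·θ_c) / [θ_c·(Y·k − k_d) − 1] = 64.3 × (1 + 0.0719 × 14.9) / [14.9 × (0.631 × 9.91 − 0.0719) − 1] = 133.2 / 91.10 = 1.462 mg/L.

S ≈ 1.46 mg/L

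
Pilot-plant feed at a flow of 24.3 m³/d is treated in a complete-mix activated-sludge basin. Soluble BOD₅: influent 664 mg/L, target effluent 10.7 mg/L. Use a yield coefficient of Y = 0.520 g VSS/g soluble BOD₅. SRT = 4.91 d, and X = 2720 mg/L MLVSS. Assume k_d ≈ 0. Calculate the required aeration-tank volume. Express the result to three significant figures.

V ≈ 14.9 m³

V·X = Y·Q·ΔS·θ_c gives V = 0.520 × 24.3 × (664 − 10.7) × 4.91 / 2720 = 14.90 m³.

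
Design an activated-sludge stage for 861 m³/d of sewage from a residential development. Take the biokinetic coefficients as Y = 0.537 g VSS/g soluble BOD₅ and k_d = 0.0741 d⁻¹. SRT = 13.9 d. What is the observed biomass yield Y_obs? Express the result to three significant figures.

Correct the yield for decay: Y_obs = Y/(1 + k_d θ_c) = 0.537 / (1 + 0.0741 × 13.9) = 0.537 / 2.030 = 0.2645.

Y_obs ≈ 0.265 g VSS/g soluble BOD₅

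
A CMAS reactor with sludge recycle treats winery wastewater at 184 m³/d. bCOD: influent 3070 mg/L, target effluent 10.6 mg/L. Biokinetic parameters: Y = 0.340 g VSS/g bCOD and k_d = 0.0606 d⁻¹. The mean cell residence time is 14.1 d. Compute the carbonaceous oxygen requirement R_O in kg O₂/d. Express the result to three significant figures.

R_O ≈ 416 kg O₂/d

Y_obs = Y / (1 + k_d θ_c) = 0.340 / (1 + 0.0606 × 14.1) = 0.340 / 1.854 = 0.1833.
Q·(S₀ − S) = 184 × (3070 − 10.6) × 10⁻³ = 562.9 kg/d removed.
Biomass synthesised: P_X = Y_obs × 562.9 = 103.2 kg VSS/d.
Carbonaceous O₂ demand = substrate oxidised − cell-mass equivalent = 562.9 − 1.42 × 103.2 = 416.4 kg O₂/d.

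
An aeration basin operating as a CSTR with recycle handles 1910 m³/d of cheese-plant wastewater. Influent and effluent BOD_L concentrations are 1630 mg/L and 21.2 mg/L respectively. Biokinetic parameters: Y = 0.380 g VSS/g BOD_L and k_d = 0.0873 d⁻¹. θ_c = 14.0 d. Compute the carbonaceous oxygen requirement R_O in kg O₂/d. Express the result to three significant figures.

The observed yield is Y_obs = Y/(1 + k_d·θ_c) = 0.380 / (1 + 0.0873 × 14.0) = 0.380 / 2.222 = 0.1710 g VSS per g BOD_L removed.
ΔS = 1630 − 21.2 = 1609 mg/L, so the substrate removal rate is 1910 × 1609/1000 = 3073 kg BOD_L/d.
Biomass synthesised: P_X = Y_obs × 3073 = 525.5 kg VSS/d.
Carbonaceous O₂ demand = substrate oxidised − cell-mass equivalent = 3073 − 1.42 × 525.5 = 2327 kg O₂/d.

R_O ≈ 2330 kg O₂/d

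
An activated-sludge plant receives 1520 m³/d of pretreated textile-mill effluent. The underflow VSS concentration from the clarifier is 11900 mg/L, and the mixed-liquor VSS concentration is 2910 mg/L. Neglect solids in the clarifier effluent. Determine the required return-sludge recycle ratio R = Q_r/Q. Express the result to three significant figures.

R ≈ 0.324

Solids balance on the clarifier gives (1+R)X = R·X_r, so R = X/(X_r − X) = 2910 / (11900 − 2910) = 0.3237.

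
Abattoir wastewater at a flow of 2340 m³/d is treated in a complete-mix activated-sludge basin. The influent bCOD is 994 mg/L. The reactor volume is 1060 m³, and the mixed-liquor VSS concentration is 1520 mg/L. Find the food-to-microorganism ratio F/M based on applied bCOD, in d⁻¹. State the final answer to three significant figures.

F/M = Q·S₀ / (V·X) = 2340 × 994 / (1060 × 1520) = 1.444 g bCOD·(g VSS·d)⁻¹.

F/M ≈ 1.44 d⁻¹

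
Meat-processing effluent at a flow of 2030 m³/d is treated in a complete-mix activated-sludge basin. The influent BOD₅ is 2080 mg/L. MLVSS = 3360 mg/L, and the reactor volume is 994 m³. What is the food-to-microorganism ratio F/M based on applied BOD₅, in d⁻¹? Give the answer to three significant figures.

F/M ≈ 1.26 d⁻¹

F/M = Q·S₀ / (V·X) = 2030 × 2080 / (994.0 × 3360) = 1.264 g BOD₅·(g VSS·d)⁻¹.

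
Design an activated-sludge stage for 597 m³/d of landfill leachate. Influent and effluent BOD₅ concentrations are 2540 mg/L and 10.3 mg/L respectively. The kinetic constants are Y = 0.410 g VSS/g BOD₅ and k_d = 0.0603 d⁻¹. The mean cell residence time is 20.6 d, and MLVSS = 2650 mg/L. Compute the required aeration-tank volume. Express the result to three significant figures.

V ≈ 2150 m³

From the SRT design equation V = Y Q (S₀−S) θ_c / [X (1 + k_d θ_c)] = 0.410 × 597 × (2540 − 10.3) × 20.6 / [2650 × (1 + 0.0603 × 20.6)] = 1.28×10^7 / 5942 = 2147 m³.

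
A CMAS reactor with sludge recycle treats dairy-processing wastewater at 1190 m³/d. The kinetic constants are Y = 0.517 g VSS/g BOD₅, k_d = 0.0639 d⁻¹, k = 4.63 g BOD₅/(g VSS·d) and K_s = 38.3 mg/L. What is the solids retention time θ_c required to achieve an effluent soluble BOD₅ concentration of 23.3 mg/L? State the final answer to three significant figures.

θ_c ≈ 1.19 d

From 1/θ_c = Y·k·S/(K_s + S) − k_d: Y·k·S/(K_s+S) = 0.517 × 4.63 × 23.3 / (38.3 + 23.3) = 0.9054 d⁻¹.
1/θ_c = 0.9054 − 0.0639 = 0.8415 d⁻¹, so θ_c = 1.188 d.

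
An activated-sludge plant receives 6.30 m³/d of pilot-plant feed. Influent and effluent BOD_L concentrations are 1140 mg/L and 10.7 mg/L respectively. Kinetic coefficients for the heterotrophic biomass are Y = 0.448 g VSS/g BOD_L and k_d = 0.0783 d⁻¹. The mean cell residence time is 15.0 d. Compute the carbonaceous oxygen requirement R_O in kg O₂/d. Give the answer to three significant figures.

R_O ≈ 5.03 kg O₂/d

Observed yield with endogenous decay: Y_obs = Y / (1 + k_d·θ_c) = 0.448 / (1 + 0.0783 × 15.0) = 0.448 / 2.175 = 0.2060 g VSS/g BOD_L.
Q·(S₀ − S) = 6.30 × (1140 − 10.7) × 10⁻³ = 7.115 kg/d removed.
P_X = Y_obs·Q·(S₀ − S) = 0.2060 × 7.115 = 1.466 kg VSS/d.
R_O = Q·(S₀ − S) − 1.42·P_X = 7.115 − 1.42 × 1.466 = 5.033 kg O₂/d.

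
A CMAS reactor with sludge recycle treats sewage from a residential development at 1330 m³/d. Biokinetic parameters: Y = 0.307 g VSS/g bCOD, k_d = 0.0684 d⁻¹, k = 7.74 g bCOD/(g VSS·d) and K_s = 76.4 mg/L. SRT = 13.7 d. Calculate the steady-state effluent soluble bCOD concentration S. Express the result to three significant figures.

For a completely mixed reactor with recycle the Lawrence–McCarty relation gives S = K_s·(1 + k_d·θ_c) / [θ_c·(Y·k − k_d) − 1] = 76.4 × (1 + 0.0684 × 13.7) / [13.7 × (0.307 × 7.74 − 0.0684) − 1] = 148.0 / 30.62 = 4.834 mg/L.

S ≈ 4.83 mg/L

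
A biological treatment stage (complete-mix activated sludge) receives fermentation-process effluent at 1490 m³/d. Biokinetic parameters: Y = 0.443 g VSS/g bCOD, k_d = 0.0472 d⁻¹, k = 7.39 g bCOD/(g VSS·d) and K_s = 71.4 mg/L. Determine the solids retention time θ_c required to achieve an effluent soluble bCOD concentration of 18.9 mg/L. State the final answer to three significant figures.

At the target effluent, Y k S/(K_s+S) = 0.443×7.39×18.9/90.30 = 0.6852 d⁻¹.
1/θ_c = 0.6852 − 0.0472 = 0.6380 d⁻¹, so θ_c = 1.567 d.

θ_c ≈ 1.57 d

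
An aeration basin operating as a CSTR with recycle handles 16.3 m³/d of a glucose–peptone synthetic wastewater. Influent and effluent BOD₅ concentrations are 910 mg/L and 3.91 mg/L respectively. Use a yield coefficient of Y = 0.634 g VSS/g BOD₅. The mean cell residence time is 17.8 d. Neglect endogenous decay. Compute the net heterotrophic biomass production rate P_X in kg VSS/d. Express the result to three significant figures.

Since k_d ≈ 0, Y_obs = Y = 0.634 g VSS/g BOD₅.
Substrate removed = Q·(S₀ − S) = 16.3 m³/d × (910 − 3.91) g/m³ = 1.48×10^4 g/d = 14.77 kg/d.
Biomass produced: P_X = Y_obs·Q·ΔS = 0.6340 × 14.77 ≈ 9.364 kg VSS/d.

P_X ≈ 9.36 kg VSS/d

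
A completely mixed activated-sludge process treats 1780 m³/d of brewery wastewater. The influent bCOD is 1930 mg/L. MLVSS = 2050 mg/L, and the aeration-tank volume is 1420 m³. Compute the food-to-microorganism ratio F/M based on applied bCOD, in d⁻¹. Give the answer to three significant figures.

F/M ≈ 1.18 d⁻¹

Food-to-microorganism ratio F/M = Q S₀ / (V X) = 1780 × 1930 / (1420 × 2050) = 1.180 d⁻¹.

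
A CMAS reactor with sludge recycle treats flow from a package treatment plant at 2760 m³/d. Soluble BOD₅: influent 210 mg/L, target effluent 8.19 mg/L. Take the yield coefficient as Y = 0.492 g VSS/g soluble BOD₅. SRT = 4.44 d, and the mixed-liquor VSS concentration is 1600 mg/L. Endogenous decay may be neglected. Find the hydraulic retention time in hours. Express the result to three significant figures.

τ ≈ 6.61 h

V·X = Y·Q·ΔS·θ_c gives V = 0.492 × 2760 × (210 − 8.19) × 4.44 / 1600 = 760.5 m³.
Hydraulic retention time τ = V/Q = 760.5 / 2760 = 0.2755 d = 6.613 h.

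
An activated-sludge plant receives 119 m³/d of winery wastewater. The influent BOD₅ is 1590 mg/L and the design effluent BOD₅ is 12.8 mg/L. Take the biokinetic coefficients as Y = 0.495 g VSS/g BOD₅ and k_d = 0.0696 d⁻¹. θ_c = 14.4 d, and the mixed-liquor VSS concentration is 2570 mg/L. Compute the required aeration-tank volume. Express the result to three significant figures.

From the SRT design equation V = Y Q (S₀−S) θ_c / [X (1 + k_d θ_c)] = 0.495 × 119 × (1590 − 12.8) × 14.4 / [2570 × (1 + 0.0696 × 14.4)] = 1.34×10^6 / 5146 = 260.0 m³.

V ≈ 260 m³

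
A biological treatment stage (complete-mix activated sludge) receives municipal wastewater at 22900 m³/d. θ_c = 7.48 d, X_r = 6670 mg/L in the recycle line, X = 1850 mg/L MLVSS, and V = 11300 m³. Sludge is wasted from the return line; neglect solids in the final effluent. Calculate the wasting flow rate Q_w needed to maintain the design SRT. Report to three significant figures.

Q_w = (V·X)/(θ_c X_r) = 11300 × 1850 / (7.48 × 6670) = 419.0 m³/d.

Q_w ≈ 419 m³/d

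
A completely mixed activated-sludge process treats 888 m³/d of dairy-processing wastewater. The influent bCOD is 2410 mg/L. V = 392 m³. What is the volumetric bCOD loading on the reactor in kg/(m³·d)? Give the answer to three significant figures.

Applied bCOD load per unit volume = Q·S₀/V = (888 × 2410/1000)/392.0 = 5.459 kg bCOD·m⁻³·d⁻¹.

L_v ≈ 5.46 kg bCOD/(m³·d)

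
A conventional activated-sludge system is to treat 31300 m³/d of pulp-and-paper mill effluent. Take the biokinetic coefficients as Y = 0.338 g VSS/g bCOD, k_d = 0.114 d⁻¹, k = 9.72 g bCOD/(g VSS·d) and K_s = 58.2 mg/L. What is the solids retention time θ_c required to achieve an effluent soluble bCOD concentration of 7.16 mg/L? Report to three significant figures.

θ_c ≈ 4.07 d

At the target effluent, Y k S/(K_s+S) = 0.338×9.72×7.16/65.36 = 0.3599 d⁻¹.
θ_c = 1/(μ − k_d) = 1/(0.3599 − 0.114) = 1/0.2459 = 4.067 d.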